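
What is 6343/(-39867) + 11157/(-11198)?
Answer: -515825033/446430666 ≈ -1.1554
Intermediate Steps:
6343/(-39867) + 11157/(-11198) = 6343*(-1/39867) + 11157*(-1/11198) = -6343/39867 - 11157/11198 = -515825033/446430666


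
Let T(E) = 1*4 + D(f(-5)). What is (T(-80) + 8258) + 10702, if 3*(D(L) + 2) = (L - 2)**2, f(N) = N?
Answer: 56935/3 ≈ 18978.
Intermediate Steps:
D(L) = -2 + (-2 + L)**2/3 (D(L) = -2 + (L - 2)**2/3 = -2 + (-2 + L)**2/3)
T(E) = 55/3 (T(E) = 1*4 + (-2 + (-2 - 5)**2/3) = 4 + (-2 + (1/3)*(-7)**2) = 4 + (-2 + (1/3)*49) = 4 + (-2 + 49/3) = 4 + 43/3 = 55/3)
(T(-80) + 8258) + 10702 = (55/3 + 8258) + 10702 = 24829/3 + 10702 = 56935/3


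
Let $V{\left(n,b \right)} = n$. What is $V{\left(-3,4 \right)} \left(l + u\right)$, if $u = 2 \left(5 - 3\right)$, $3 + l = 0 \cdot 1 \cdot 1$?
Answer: $-3$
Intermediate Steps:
$l = -3$ ($l = -3 + 0 \cdot 1 \cdot 1 = -3 + 0 \cdot 1 = -3 + 0 = -3$)
$u = 4$ ($u = 2 \cdot 2 = 4$)
$V{\left(-3,4 \right)} \left(l + u\right) = - 3 \left(-3 + 4\right) = \left(-3\right) 1 = -3$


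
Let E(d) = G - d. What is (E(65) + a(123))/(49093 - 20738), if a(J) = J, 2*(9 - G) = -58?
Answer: 96/28355 ≈ 0.0033856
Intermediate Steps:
G = 38 (G = 9 - ½*(-58) = 9 + 29 = 38)
E(d) = 38 - d
(E(65) + a(123))/(49093 - 20738) = ((38 - 1*65) + 123)/(49093 - 20738) = ((38 - 65) + 123)/28355 = (-27 + 123)*(1/28355) = 96*(1/28355) = 96/28355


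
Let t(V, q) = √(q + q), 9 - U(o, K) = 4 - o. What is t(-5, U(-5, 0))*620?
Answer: 0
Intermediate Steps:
U(o, K) = 5 + o (U(o, K) = 9 - (4 - o) = 9 + (-4 + o) = 5 + o)
t(V, q) = √2*√q (t(V, q) = √(2*q) = √2*√q)
t(-5, U(-5, 0))*620 = (√2*√(5 - 5))*620 = (√2*√0)*620 = (√2*0)*620 = 0*620 = 0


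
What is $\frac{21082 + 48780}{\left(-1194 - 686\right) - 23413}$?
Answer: $- \frac{69862}{25293} \approx -2.7621$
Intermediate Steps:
$\frac{21082 + 48780}{\left(-1194 - 686\right) - 23413} = \frac{69862}{-1880 - 23413} = \frac{69862}{-25293} = 69862 \left(- \frac{1}{25293}\right) = - \frac{69862}{25293}$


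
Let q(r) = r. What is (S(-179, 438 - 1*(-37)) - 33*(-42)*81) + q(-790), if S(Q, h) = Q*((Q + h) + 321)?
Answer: 1033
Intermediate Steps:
S(Q, h) = Q*(321 + Q + h)
(S(-179, 438 - 1*(-37)) - 33*(-42)*81) + q(-790) = (-179*(321 - 179 + (438 - 1*(-37))) - 33*(-42)*81) - 790 = (-179*(321 - 179 + (438 + 37)) + 1386*81) - 790 = (-179*(321 - 179 + 475) + 112266) - 790 = (-179*617 + 112266) - 790 = (-110443 + 112266) - 790 = 1823 - 790 = 1033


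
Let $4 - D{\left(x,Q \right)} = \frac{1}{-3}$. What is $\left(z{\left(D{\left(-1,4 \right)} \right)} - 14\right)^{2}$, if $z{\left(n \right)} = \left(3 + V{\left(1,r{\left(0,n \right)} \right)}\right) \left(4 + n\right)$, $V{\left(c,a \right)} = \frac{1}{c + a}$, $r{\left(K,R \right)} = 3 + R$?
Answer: $144$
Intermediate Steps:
$V{\left(c,a \right)} = \frac{1}{a + c}$
$D{\left(x,Q \right)} = \frac{13}{3}$ ($D{\left(x,Q \right)} = 4 - \frac{1}{-3} = 4 - - \frac{1}{3} = 4 + \frac{1}{3} = \frac{13}{3}$)
$z{\left(n \right)} = \left(3 + \frac{1}{4 + n}\right) \left(4 + n\right)$ ($z{\left(n \right)} = \left(3 + \frac{1}{\left(3 + n\right) + 1}\right) \left(4 + n\right) = \left(3 + \frac{1}{4 + n}\right) \left(4 + n\right)$)
$\left(z{\left(D{\left(-1,4 \right)} \right)} - 14\right)^{2} = \left(\left(13 + 3 \cdot \frac{13}{3}\right) - 14\right)^{2} = \left(\left(13 + 13\right) - 14\right)^{2} = \left(26 - 14\right)^{2} = 12^{2} = 144$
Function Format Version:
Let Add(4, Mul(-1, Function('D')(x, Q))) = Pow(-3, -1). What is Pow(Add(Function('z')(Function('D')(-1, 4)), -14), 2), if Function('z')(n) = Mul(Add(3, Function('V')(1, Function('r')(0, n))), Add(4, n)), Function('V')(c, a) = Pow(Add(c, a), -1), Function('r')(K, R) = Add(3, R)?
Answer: 144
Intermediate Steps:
Function('V')(c, a) = Pow(Add(a, c), -1)
Function('D')(x, Q) = Rational(13, 3) (Function('D')(x, Q) = Add(4, Mul(-1, Pow(-3, -1))) = Add(4, Mul(-1, Rational(-1, 3))) = Add(4, Rational(1, 3)) = Rational(13, 3))
Function('z')(n) = Mul(Add(3, Pow(Add(4, n), -1)), Add(4, n)) (Function('z')(n) = Mul(Add(3, Pow(Add(Add(3, n), 1), -1)), Add(4, n)) = Mul(Add(3, Pow(Add(4, n), -1)), Add(4, n)))
Pow(Add(Function('z')(Function('D')(-1, 4)), -14), 2) = Pow(Add(Add(13, Mul(3, Rational(13, 3))), -14), 2) = Pow(Add(Add(13, 13), -14), 2) = Pow(Add(26, -14), 2) = Pow(12, 2) = 144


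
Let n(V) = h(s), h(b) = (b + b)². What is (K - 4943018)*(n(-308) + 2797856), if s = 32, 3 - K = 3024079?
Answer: -22323414967488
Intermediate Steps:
K = -3024076 (K = 3 - 1*3024079 = 3 - 3024079 = -3024076)
h(b) = 4*b² (h(b) = (2*b)² = 4*b²)
n(V) = 4096 (n(V) = 4*32² = 4*1024 = 4096)
(K - 4943018)*(n(-308) + 2797856) = (-3024076 - 4943018)*(4096 + 2797856) = -7967094*2801952 = -22323414967488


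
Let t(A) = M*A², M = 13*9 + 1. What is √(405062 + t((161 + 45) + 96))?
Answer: √11167134 ≈ 3341.7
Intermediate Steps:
M = 118 (M = 117 + 1 = 118)
t(A) = 118*A²
√(405062 + t((161 + 45) + 96)) = √(405062 + 118*((161 + 45) + 96)²) = √(405062 + 118*(206 + 96)²) = √(405062 + 118*302²) = √(405062 + 118*91204) = √(405062 + 10762072) = √11167134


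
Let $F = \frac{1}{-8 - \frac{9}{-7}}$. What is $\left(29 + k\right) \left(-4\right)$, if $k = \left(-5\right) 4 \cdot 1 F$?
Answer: $- \frac{6012}{47} \approx -127.91$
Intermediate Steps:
$F = - \frac{7}{47}$ ($F = \frac{1}{-8 - - \frac{9}{7}} = \frac{1}{-8 + \frac{9}{7}} = \frac{1}{- \frac{47}{7}} = - \frac{7}{47} \approx -0.14894$)
$k = \frac{140}{47}$ ($k = \left(-5\right) 4 \cdot 1 \left(- \frac{7}{47}\right) = \left(-20\right) 1 \left(- \frac{7}{47}\right) = \left(-20\right) \left(- \frac{7}{47}\right) = \frac{140}{47} \approx 2.9787$)
$\left(29 + k\right) \left(-4\right) = \left(29 + \frac{140}{47}\right) \left(-4\right) = \frac{1503}{47} \left(-4\right) = - \frac{6012}{47}$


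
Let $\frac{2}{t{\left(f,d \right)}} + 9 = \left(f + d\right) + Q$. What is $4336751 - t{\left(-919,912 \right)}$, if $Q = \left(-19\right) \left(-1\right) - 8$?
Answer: $\frac{21683757}{5} \approx 4.3368 \cdot 10^{6}$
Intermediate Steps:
$Q = 11$ ($Q = 19 - 8 = 11$)
$t{\left(f,d \right)} = \frac{2}{2 + d + f}$ ($t{\left(f,d \right)} = \frac{2}{-9 + \left(\left(f + d\right) + 11\right)} = \frac{2}{-9 + \left(\left(d + f\right) + 11\right)} = \frac{2}{-9 + \left(11 + d + f\right)} = \frac{2}{2 + d + f}$)
$4336751 - t{\left(-919,912 \right)} = 4336751 - \frac{2}{2 + 912 - 919} = 4336751 - \frac{2}{-5} = 4336751 - 2 \left(- \frac{1}{5}\right) = 4336751 - - \frac{2}{5} = 4336751 + \frac{2}{5} = \frac{21683757}{5}$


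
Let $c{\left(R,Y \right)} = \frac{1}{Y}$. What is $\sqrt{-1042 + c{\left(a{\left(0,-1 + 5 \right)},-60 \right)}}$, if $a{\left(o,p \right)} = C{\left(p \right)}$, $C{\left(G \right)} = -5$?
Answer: $\frac{i \sqrt{937815}}{30} \approx 32.28 i$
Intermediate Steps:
$a{\left(o,p \right)} = -5$
$\sqrt{-1042 + c{\left(a{\left(0,-1 + 5 \right)},-60 \right)}} = \sqrt{-1042 + \frac{1}{-60}} = \sqrt{-1042 - \frac{1}{60}} = \sqrt{- \frac{62521}{60}} = \frac{i \sqrt{937815}}{30}$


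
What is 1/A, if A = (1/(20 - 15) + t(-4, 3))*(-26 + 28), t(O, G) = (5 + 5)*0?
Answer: 5/2 ≈ 2.5000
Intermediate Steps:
t(O, G) = 0 (t(O, G) = 10*0 = 0)
A = ⅖ (A = (1/(20 - 15) + 0)*(-26 + 28) = (1/5 + 0)*2 = (⅕ + 0)*2 = (⅕)*2 = ⅖ ≈ 0.40000)
1/A = 1/(⅖) = 5/2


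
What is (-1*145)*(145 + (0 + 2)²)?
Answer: -21605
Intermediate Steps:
(-1*145)*(145 + (0 + 2)²) = -145*(145 + 2²) = -145*(145 + 4) = -145*149 = -21605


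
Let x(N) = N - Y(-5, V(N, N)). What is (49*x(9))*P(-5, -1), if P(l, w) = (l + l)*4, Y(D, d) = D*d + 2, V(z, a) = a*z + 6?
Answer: -866320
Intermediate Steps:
V(z, a) = 6 + a*z
Y(D, d) = 2 + D*d
P(l, w) = 8*l (P(l, w) = (2*l)*4 = 8*l)
x(N) = 28 + N + 5*N² (x(N) = N - (2 - 5*(6 + N*N)) = N - (2 - 5*(6 + N²)) = N - (2 + (-30 - 5*N²)) = N - (-28 - 5*N²) = N + (28 + 5*N²) = 28 + N + 5*N²)
(49*x(9))*P(-5, -1) = (49*(28 + 9 + 5*9²))*(8*(-5)) = (49*(28 + 9 + 5*81))*(-40) = (49*(28 + 9 + 405))*(-40) = (49*442)*(-40) = 21658*(-40) = -866320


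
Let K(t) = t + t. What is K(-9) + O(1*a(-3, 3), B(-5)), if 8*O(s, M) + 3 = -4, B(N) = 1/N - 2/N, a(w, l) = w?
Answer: -151/8 ≈ -18.875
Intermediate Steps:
K(t) = 2*t
B(N) = -1/N (B(N) = 1/N - 2/N = -1/N)
O(s, M) = -7/8 (O(s, M) = -3/8 + (⅛)*(-4) = -3/8 - ½ = -7/8)
K(-9) + O(1*a(-3, 3), B(-5)) = 2*(-9) - 7/8 = -18 - 7/8 = -151/8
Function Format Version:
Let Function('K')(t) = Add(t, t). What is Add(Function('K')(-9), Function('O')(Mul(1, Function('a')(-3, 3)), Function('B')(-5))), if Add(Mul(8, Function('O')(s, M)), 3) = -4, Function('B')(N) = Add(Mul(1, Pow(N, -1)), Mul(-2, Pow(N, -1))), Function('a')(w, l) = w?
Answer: Rational(-151, 8) ≈ -18.875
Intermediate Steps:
Function('K')(t) = Mul(2, t)
Function('B')(N) = Mul(-1, Pow(N, -1)) (Function('B')(N) = Add(Pow(N, -1), Mul(-2, Pow(N, -1))) = Mul(-1, Pow(N, -1)))
Function('O')(s, M) = Rational(-7, 8) (Function('O')(s, M) = Add(Rational(-3, 8), Mul(Rational(1, 8), -4)) = Add(Rational(-3, 8), Rational(-1, 2)) = Rational(-7, 8))
Add(Function('K')(-9), Function('O')(Mul(1, Function('a')(-3, 3)), Function('B')(-5))) = Add(Mul(2, -9), Rational(-7, 8)) = Add(-18, Rational(-7, 8)) = Rational(-151, 8)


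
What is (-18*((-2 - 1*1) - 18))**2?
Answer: 142884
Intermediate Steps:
(-18*((-2 - 1*1) - 18))**2 = (-18*((-2 - 1) - 18))**2 = (-18*(-3 - 18))**2 = (-18*(-21))**2 = 378**2 = 142884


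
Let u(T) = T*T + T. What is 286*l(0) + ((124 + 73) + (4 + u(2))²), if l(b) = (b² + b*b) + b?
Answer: 297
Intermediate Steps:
u(T) = T + T² (u(T) = T² + T = T + T²)
l(b) = b + 2*b² (l(b) = (b² + b²) + b = 2*b² + b = b + 2*b²)
286*l(0) + ((124 + 73) + (4 + u(2))²) = 286*(0*(1 + 2*0)) + ((124 + 73) + (4 + 2*(1 + 2))²) = 286*(0*(1 + 0)) + (197 + (4 + 2*3)²) = 286*(0*1) + (197 + (4 + 6)²) = 286*0 + (197 + 10²) = 0 + (197 + 100) = 0 + 297 = 297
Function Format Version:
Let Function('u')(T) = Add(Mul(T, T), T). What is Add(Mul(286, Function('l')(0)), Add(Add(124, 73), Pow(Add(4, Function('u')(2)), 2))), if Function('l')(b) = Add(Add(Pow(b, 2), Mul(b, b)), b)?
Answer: 297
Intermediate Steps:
Function('u')(T) = Add(T, Pow(T, 2)) (Function('u')(T) = Add(Pow(T, 2), T) = Add(T, Pow(T, 2)))
Function('l')(b) = Add(b, Mul(2, Pow(b, 2))) (Function('l')(b) = Add(Add(Pow(b, 2), Pow(b, 2)), b) = Add(Mul(2, Pow(b, 2)), b) = Add(b, Mul(2, Pow(b, 2))))
Add(Mul(286, Function('l')(0)), Add(Add(124, 73), Pow(Add(4, Function('u')(2)), 2))) = Add(Mul(286, Mul(0, Add(1, Mul(2, 0)))), Add(Add(124, 73), Pow(Add(4, Mul(2, Add(1, 2))), 2))) = Add(Mul(286, Mul(0, Add(1, 0))), Add(197, Pow(Add(4, Mul(2, 3)), 2))) = Add(Mul(286, Mul(0, 1)), Add(197, Pow(Add(4, 6), 2))) = Add(Mul(286, 0), Add(197, Pow(10, 2))) = Add(0, Add(197, 100)) = Add(0, 297) = 297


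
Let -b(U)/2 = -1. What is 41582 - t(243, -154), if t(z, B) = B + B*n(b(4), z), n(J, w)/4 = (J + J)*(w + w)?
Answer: 1239240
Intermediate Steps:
b(U) = 2 (b(U) = -2*(-1) = 2)
n(J, w) = 16*J*w (n(J, w) = 4*((J + J)*(w + w)) = 4*((2*J)*(2*w)) = 4*(4*J*w) = 16*J*w)
t(z, B) = B + 32*B*z (t(z, B) = B + B*(16*2*z) = B + B*(32*z) = B + 32*B*z)
41582 - t(243, -154) = 41582 - (-154)*(1 + 32*243) = 41582 - (-154)*(1 + 7776) = 41582 - (-154)*7777 = 41582 - 1*(-1197658) = 41582 + 1197658 = 1239240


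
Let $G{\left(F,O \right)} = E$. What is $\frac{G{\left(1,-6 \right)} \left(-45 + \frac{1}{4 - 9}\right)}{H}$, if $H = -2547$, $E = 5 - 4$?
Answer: $\frac{226}{12735} \approx 0.017746$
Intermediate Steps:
$E = 1$
$G{\left(F,O \right)} = 1$
$\frac{G{\left(1,-6 \right)} \left(-45 + \frac{1}{4 - 9}\right)}{H} = \frac{1 \left(-45 + \frac{1}{4 - 9}\right)}{-2547} = 1 \left(-45 + \frac{1}{-5}\right) \left(- \frac{1}{2547}\right) = 1 \left(-45 - \frac{1}{5}\right) \left(- \frac{1}{2547}\right) = 1 \left(- \frac{226}{5}\right) \left(- \frac{1}{2547}\right) = \left(- \frac{226}{5}\right) \left(- \frac{1}{2547}\right) = \frac{226}{12735}$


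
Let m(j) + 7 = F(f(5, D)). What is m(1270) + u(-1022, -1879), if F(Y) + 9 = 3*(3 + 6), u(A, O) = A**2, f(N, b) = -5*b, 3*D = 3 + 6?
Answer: 1044495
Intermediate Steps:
D = 3 (D = (3 + 6)/3 = (1/3)*9 = 3)
F(Y) = 18 (F(Y) = -9 + 3*(3 + 6) = -9 + 3*9 = -9 + 27 = 18)
m(j) = 11 (m(j) = -7 + 18 = 11)
m(1270) + u(-1022, -1879) = 11 + (-1022)**2 = 11 + 1044484 = 1044495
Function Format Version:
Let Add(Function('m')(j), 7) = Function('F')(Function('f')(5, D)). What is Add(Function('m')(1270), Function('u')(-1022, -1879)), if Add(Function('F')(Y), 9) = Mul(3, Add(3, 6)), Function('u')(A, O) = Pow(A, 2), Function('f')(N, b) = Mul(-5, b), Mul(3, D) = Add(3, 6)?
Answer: 1044495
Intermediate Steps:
D = 3 (D = Mul(Rational(1, 3), Add(3, 6)) = Mul(Rational(1, 3), 9) = 3)
Function('F')(Y) = 18 (Function('F')(Y) = Add(-9, Mul(3, Add(3, 6))) = Add(-9, Mul(3, 9)) = Add(-9, 27) = 18)
Function('m')(j) = 11 (Function('m')(j) = Add(-7, 18) = 11)
Add(Function('m')(1270), Function('u')(-1022, -1879)) = Add(11, Pow(-1022, 2)) = Add(11, 1044484) = 1044495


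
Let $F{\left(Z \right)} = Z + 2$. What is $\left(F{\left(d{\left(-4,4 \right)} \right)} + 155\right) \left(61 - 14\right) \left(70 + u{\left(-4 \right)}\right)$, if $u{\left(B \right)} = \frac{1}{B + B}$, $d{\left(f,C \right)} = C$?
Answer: $\frac{4229953}{8} \approx 5.2874 \cdot 10^{5}$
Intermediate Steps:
$F{\left(Z \right)} = 2 + Z$
$u{\left(B \right)} = \frac{1}{2 B}$
$\left(F{\left(d{\left(-4,4 \right)} \right)} + 155\right) \left(61 - 14\right) \left(70 + u{\left(-4 \right)}\right) = \left(\left(2 + 4\right) + 155\right) \left(61 - 14\right) \left(70 + \frac{1}{2 \left(-4\right)}\right) = \left(6 + 155\right) 47 \left(70 + \frac{1}{2} \left(- \frac{1}{4}\right)\right) = 161 \cdot 47 \left(70 - \frac{1}{8}\right) = 161 \cdot 47 \cdot \frac{559}{8} = 161 \cdot \frac{26273}{8} = \frac{4229953}{8}$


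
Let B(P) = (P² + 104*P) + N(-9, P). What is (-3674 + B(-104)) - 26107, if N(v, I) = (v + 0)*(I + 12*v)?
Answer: -27873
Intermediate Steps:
N(v, I) = v*(I + 12*v)
B(P) = 972 + P² + 95*P (B(P) = (P² + 104*P) - 9*(P + 12*(-9)) = (P² + 104*P) - 9*(P - 108) = (P² + 104*P) - 9*(-108 + P) = (P² + 104*P) + (972 - 9*P) = 972 + P² + 95*P)
(-3674 + B(-104)) - 26107 = (-3674 + (972 + (-104)² + 95*(-104))) - 26107 = (-3674 + (972 + 10816 - 9880)) - 26107 = (-3674 + 1908) - 26107 = -1766 - 26107 = -27873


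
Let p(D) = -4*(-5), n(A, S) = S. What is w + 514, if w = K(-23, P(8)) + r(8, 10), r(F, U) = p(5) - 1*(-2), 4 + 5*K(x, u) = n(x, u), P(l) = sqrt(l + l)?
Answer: 536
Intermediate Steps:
P(l) = sqrt(2)*sqrt(l) (P(l) = sqrt(2*l) = sqrt(2)*sqrt(l))
K(x, u) = -4/5 + u/5
p(D) = 20
r(F, U) = 22 (r(F, U) = 20 - 1*(-2) = 20 + 2 = 22)
w = 22 (w = (-4/5 + (sqrt(2)*sqrt(8))/5) + 22 = (-4/5 + (sqrt(2)*(2*sqrt(2)))/5) + 22 = (-4/5 + (1/5)*4) + 22 = (-4/5 + 4/5) + 22 = 0 + 22 = 22)
w + 514 = 22 + 514 = 536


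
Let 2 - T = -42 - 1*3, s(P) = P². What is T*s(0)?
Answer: 0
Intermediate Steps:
T = 47 (T = 2 - (-42 - 1*3) = 2 - (-42 - 3) = 2 - 1*(-45) = 2 + 45 = 47)
T*s(0) = 47*0² = 47*0 = 0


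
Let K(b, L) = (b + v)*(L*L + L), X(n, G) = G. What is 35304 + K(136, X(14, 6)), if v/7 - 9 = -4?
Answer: 42486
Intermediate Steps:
v = 35 (v = 63 + 7*(-4) = 63 - 28 = 35)
K(b, L) = (35 + b)*(L + L²) (K(b, L) = (b + 35)*(L*L + L) = (35 + b)*(L² + L) = (35 + b)*(L + L²))
35304 + K(136, X(14, 6)) = 35304 + 6*(35 + 136 + 35*6 + 6*136) = 35304 + 6*(35 + 136 + 210 + 816) = 35304 + 6*1197 = 35304 + 7182 = 42486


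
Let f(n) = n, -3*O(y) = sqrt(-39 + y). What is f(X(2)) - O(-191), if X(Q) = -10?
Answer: -10 + I*sqrt(230)/3 ≈ -10.0 + 5.0553*I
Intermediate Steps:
O(y) = -sqrt(-39 + y)/3
f(X(2)) - O(-191) = -10 - (-1)*sqrt(-39 - 191)/3 = -10 - (-1)*sqrt(-230)/3 = -10 - (-1)*I*sqrt(230)/3 = -10 + I*sqrt(230)/3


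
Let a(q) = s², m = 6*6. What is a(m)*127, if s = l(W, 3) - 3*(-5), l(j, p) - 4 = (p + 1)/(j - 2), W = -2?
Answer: 41148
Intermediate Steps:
m = 36
l(j, p) = 4 + (1 + p)/(-2 + j) (l(j, p) = 4 + (p + 1)/(j - 2) = 4 + (1 + p)/(-2 + j))
s = 18 (s = (-7 + 3 + 4*(-2))/(-2 - 2) - 3*(-5) = (-7 + 3 - 8)/(-4) + 15 = -¼*(-12) + 15 = 3 + 15 = 18)
a(q) = 324 (a(q) = 18² = 324)
a(m)*127 = 324*127 = 41148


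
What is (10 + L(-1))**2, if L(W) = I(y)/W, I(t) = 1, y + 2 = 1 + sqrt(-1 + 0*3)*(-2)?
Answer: 81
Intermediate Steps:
y = -1 - 2*I (y = -2 + (1 + sqrt(-1 + 0*3)*(-2)) = -2 + (1 + sqrt(-1 + 0)*(-2)) = -2 + (1 + sqrt(-1)*(-2)) = -2 + (1 + I*(-2)) = -2 + (1 - 2*I) = -1 - 2*I ≈ -1.0 - 2.0*I)
L(W) = 1/W
(10 + L(-1))**2 = (10 + 1/(-1))**2 = (10 - 1)**2 = 9**2 = 81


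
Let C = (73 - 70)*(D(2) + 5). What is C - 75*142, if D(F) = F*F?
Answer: -10623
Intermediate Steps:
D(F) = F²
C = 27 (C = (73 - 70)*(2² + 5) = 3*(4 + 5) = 3*9 = 27)
C - 75*142 = 27 - 75*142 = 27 - 10650 = -10623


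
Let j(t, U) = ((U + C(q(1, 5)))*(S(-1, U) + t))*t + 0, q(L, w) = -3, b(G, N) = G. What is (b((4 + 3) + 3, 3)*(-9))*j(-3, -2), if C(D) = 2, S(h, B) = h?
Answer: 0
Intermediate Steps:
j(t, U) = t*(-1 + t)*(2 + U) (j(t, U) = ((U + 2)*(-1 + t))*t + 0 = ((2 + U)*(-1 + t))*t + 0 = ((-1 + t)*(2 + U))*t + 0 = t*(-1 + t)*(2 + U) + 0 = t*(-1 + t)*(2 + U))
(b((4 + 3) + 3, 3)*(-9))*j(-3, -2) = (((4 + 3) + 3)*(-9))*(-3*(-2 - 1*(-2) + 2*(-3) - 2*(-3))) = ((7 + 3)*(-9))*(-3*(-2 + 2 - 6 + 6)) = (10*(-9))*(-3*0) = -90*0 = 0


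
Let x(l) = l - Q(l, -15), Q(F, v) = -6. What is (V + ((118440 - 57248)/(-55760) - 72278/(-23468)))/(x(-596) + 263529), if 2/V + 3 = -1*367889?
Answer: 7456022068741/988926980808884530 ≈ 7.5395e-6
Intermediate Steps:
V = -1/183946 (V = 2/(-3 - 1*367889) = 2/(-3 - 367889) = 2/(-367892) = 2*(-1/367892) = -1/183946 ≈ -5.4364e-6)
x(l) = 6 + l (x(l) = l - 1*(-6) = l + 6 = 6 + l)
(V + ((118440 - 57248)/(-55760) - 72278/(-23468)))/(x(-596) + 263529) = (-1/183946 + ((118440 - 57248)/(-55760) - 72278/(-23468)))/((6 - 596) + 263529) = (-1/183946 + (61192*(-1/55760) - 72278*(-1/23468)))/(-590 + 263529) = (-1/183946 + (-7649/6970 + 36139/11734))/262939 = (-1/183946 + 40533866/20446495)*(1/262939) = (7456022068741/3761050969270)*(1/262939) = 7456022068741/988926980808884530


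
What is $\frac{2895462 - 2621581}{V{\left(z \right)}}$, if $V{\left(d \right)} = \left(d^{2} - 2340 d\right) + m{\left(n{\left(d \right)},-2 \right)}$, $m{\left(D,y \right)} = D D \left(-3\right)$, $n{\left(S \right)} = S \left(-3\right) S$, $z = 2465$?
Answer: $- \frac{273881}{996853776458750} \approx -2.7475 \cdot 10^{-10}$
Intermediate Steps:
$n{\left(S \right)} = - 3 S^{2}$ ($n{\left(S \right)} = - 3 S S = - 3 S^{2}$)
$m{\left(D,y \right)} = - 3 D^{2}$ ($m{\left(D,y \right)} = D^{2} \left(-3\right) = - 3 D^{2}$)
$V{\left(d \right)} = d^{2} - 2340 d - 27 d^{4}$ ($V{\left(d \right)} = \left(d^{2} - 2340 d\right) - 3 \left(- 3 d^{2}\right)^{2} = \left(d^{2} - 2340 d\right) - 3 \cdot 9 d^{4} = \left(d^{2} - 2340 d\right) - 27 d^{4} = d^{2} - 2340 d - 27 d^{4}$)
$\frac{2895462 - 2621581}{V{\left(z \right)}} = \frac{2895462 - 2621581}{2465 \left(-2340 + 2465 - 27 \cdot 2465^{3}\right)} = \frac{2895462 - 2621581}{2465 \left(-2340 + 2465 - 404403154875\right)} = \frac{273881}{2465 \left(-2340 + 2465 - 404403154875\right)} = \frac{273881}{2465 \left(-404403154750\right)} = \frac{273881}{-996853776458750} = 273881 \left(- \frac{1}{996853776458750}\right) = - \frac{273881}{996853776458750}$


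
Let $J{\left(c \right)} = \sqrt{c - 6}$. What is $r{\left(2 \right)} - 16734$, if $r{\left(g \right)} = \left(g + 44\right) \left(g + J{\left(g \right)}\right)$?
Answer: $-16642 + 92 i \approx -16642.0 + 92.0 i$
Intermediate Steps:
$J{\left(c \right)} = \sqrt{-6 + c}$
$r{\left(g \right)} = \left(44 + g\right) \left(g + \sqrt{-6 + g}\right)$ ($r{\left(g \right)} = \left(g + 44\right) \left(g + \sqrt{-6 + g}\right) = \left(44 + g\right) \left(g + \sqrt{-6 + g}\right)$)
$r{\left(2 \right)} - 16734 = \left(2^{2} + 44 \cdot 2 + 44 \sqrt{-6 + 2} + 2 \sqrt{-6 + 2}\right) - 16734 = \left(4 + 88 + 44 \sqrt{-4} + 2 \sqrt{-4}\right) - 16734 = \left(4 + 88 + 44 \cdot 2 i + 2 \cdot 2 i\right) - 16734 = \left(4 + 88 + 88 i + 4 i\right) - 16734 = \left(92 + 92 i\right) - 16734 = -16642 + 92 i$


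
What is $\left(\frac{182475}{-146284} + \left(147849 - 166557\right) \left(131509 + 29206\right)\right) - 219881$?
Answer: $- \frac{439857863741159}{146284} \approx -3.0069 \cdot 10^{9}$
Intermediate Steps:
$\left(\frac{182475}{-146284} + \left(147849 - 166557\right) \left(131509 + 29206\right)\right) - 219881 = \left(182475 \left(- \frac{1}{146284}\right) - 3006656220\right) - 219881 = \left(- \frac{182475}{146284} - 3006656220\right) - 219881 = - \frac{439825698668955}{146284} - 219881 = - \frac{439857863741159}{146284}$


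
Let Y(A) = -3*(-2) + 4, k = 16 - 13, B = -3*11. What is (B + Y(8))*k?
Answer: -69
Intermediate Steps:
B = -33
k = 3
Y(A) = 10 (Y(A) = 6 + 4 = 10)
(B + Y(8))*k = (-33 + 10)*3 = -23*3 = -69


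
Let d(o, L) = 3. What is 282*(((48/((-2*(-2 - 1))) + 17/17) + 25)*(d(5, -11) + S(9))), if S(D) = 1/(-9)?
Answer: 83096/3 ≈ 27699.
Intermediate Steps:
S(D) = -⅑ (S(D) = 1*(-⅑) = -⅑)
282*(((48/((-2*(-2 - 1))) + 17/17) + 25)*(d(5, -11) + S(9))) = 282*(((48/((-2*(-2 - 1))) + 17/17) + 25)*(3 - ⅑)) = 282*(((48/((-2*(-3))) + 17*(1/17)) + 25)*(26/9)) = 282*(((48/6 + 1) + 25)*(26/9)) = 282*(((48*(⅙) + 1) + 25)*(26/9)) = 282*(((8 + 1) + 25)*(26/9)) = 282*((9 + 25)*(26/9)) = 282*(34*(26/9)) = 282*(884/9) = 83096/3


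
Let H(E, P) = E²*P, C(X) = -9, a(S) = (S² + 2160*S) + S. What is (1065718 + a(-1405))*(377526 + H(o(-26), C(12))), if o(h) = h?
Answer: 1314161796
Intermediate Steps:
a(S) = S² + 2161*S
H(E, P) = P*E²
(1065718 + a(-1405))*(377526 + H(o(-26), C(12))) = (1065718 - 1405*(2161 - 1405))*(377526 - 9*(-26)²) = (1065718 - 1405*756)*(377526 - 9*676) = (1065718 - 1062180)*(377526 - 6084) = 3538*371442 = 1314161796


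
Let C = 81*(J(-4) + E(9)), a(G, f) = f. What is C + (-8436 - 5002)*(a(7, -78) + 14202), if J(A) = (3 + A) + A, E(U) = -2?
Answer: -189798879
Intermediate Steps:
J(A) = 3 + 2*A
C = -567 (C = 81*((3 + 2*(-4)) - 2) = 81*((3 - 8) - 2) = 81*(-5 - 2) = 81*(-7) = -567)
C + (-8436 - 5002)*(a(7, -78) + 14202) = -567 + (-8436 - 5002)*(-78 + 14202) = -567 - 13438*14124 = -567 - 189798312 = -189798879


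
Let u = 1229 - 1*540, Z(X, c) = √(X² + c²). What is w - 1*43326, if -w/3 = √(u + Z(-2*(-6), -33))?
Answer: -43326 - 3*√(689 + 3*√137) ≈ -43407.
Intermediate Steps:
u = 689 (u = 1229 - 540 = 689)
w = -3*√(689 + 3*√137) (w = -3*√(689 + √((-2*(-6))² + (-33)²)) = -3*√(689 + √(12² + 1089)) = -3*√(689 + √(144 + 1089)) = -3*√(689 + √1233) = -3*√(689 + 3*√137) ≈ -80.728)
w - 1*43326 = -3*√(689 + 3*√137) - 1*43326 = -3*√(689 + 3*√137) - 43326 = -43326 - 3*√(689 + 3*√137)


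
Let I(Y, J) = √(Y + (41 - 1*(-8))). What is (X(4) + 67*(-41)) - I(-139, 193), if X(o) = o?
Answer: -2743 - 3*I*√10 ≈ -2743.0 - 9.4868*I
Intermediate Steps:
I(Y, J) = √(49 + Y) (I(Y, J) = √(Y + (41 + 8)) = √(Y + 49) = √(49 + Y))
(X(4) + 67*(-41)) - I(-139, 193) = (4 + 67*(-41)) - √(49 - 139) = (4 - 2747) - √(-90) = -2743 - 3*I*√10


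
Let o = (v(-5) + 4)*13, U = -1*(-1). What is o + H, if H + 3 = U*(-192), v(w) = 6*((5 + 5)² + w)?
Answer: 7267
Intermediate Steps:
U = 1
v(w) = 600 + 6*w (v(w) = 6*(10² + w) = 6*(100 + w) = 600 + 6*w)
o = 7462 (o = ((600 + 6*(-5)) + 4)*13 = ((600 - 30) + 4)*13 = (570 + 4)*13 = 574*13 = 7462)
H = -195 (H = -3 + 1*(-192) = -3 - 192 = -195)
o + H = 7462 - 195 = 7267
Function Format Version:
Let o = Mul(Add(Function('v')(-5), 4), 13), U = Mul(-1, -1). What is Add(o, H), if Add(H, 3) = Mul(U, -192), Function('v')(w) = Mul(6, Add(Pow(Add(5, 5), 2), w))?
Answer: 7267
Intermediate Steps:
U = 1
Function('v')(w) = Add(600, Mul(6, w)) (Function('v')(w) = Mul(6, Add(Pow(10, 2), w)) = Mul(6, Add(100, w)) = Add(600, Mul(6, w)))
o = 7462 (o = Mul(Add(Add(600, Mul(6, -5)), 4), 13) = Mul(Add(Add(600, -30), 4), 13) = Mul(Add(570, 4), 13) = Mul(574, 13) = 7462)
H = -195 (H = Add(-3, Mul(1, -192)) = Add(-3, -192) = -195)
Add(o, H) = Add(7462, -195) = 7267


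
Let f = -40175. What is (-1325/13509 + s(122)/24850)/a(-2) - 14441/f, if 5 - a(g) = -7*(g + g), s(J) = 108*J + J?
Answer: 2112112481027/6203878901325 ≈ 0.34045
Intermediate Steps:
s(J) = 109*J
a(g) = 5 + 14*g (a(g) = 5 - (-7)*(g + g) = 5 - (-7)*2*g = 5 - (-14)*g = 5 + 14*g)
(-1325/13509 + s(122)/24850)/a(-2) - 14441/f = (-1325/13509 + (109*122)/24850)/(5 + 14*(-2)) - 14441/(-40175) = (-1325*1/13509 + 13298*(1/24850))/(5 - 28) - 14441*(-1/40175) = (-1325/13509 + 6649/12425)/(-23) + 14441/40175 = (73358216/167849325)*(-1/23) + 14441/40175 = -73358216/3860534475 + 14441/40175 = 2112112481027/6203878901325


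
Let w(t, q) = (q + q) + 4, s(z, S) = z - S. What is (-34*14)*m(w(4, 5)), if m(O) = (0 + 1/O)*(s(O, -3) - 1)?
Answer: -544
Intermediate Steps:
w(t, q) = 4 + 2*q (w(t, q) = 2*q + 4 = 4 + 2*q)
m(O) = (2 + O)/O (m(O) = (0 + 1/O)*((O - 1*(-3)) - 1) = ((O + 3) - 1)/O = ((3 + O) - 1)/O = (2 + O)/O)
(-34*14)*m(w(4, 5)) = (-34*14)*((2 + (4 + 2*5))/(4 + 2*5)) = -476*(2 + (4 + 10))/(4 + 10) = -476*(2 + 14)/14 = -34*16 = -476*8/7 = -544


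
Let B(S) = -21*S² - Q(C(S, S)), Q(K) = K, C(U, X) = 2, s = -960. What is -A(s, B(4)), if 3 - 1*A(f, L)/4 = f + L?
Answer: -5204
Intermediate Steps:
B(S) = -2 - 21*S² (B(S) = -21*S² - 1*2 = -21*S² - 2 = -2 - 21*S²)
A(f, L) = 12 - 4*L - 4*f (A(f, L) = 12 - 4*(f + L) = 12 - 4*(L + f) = 12 + (-4*L - 4*f) = 12 - 4*L - 4*f)
-A(s, B(4)) = -(12 - 4*(-2 - 21*4²) - 4*(-960)) = -(12 - 4*(-2 - 21*16) + 3840) = -(12 - 4*(-2 - 336) + 3840) = -(12 - 4*(-338) + 3840) = -(12 + 1352 + 3840) = -1*5204 = -5204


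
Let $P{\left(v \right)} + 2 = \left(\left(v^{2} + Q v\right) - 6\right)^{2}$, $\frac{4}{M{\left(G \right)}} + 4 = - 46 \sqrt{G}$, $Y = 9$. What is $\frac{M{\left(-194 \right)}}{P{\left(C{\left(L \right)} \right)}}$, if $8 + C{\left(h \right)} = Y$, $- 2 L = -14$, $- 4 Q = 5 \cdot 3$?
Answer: $- \frac{32}{61218795} + \frac{368 i \sqrt{194}}{61218795} \approx -5.2272 \cdot 10^{-7} + 8.3727 \cdot 10^{-5} i$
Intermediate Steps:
$Q = - \frac{15}{4}$ ($Q = - \frac{5 \cdot 3}{4} = \left(- \frac{1}{4}\right) 15 = - \frac{15}{4} \approx -3.75$)
$L = 7$ ($L = \left(- \frac{1}{2}\right) \left(-14\right) = 7$)
$C{\left(h \right)} = 1$ ($C{\left(h \right)} = -8 + 9 = 1$)
$M{\left(G \right)} = \frac{4}{-4 - 46 \sqrt{G}}$
$P{\left(v \right)} = -2 + \left(-6 + v^{2} - \frac{15 v}{4}\right)^{2}$ ($P{\left(v \right)} = -2 + \left(\left(v^{2} - \frac{15 v}{4}\right) - 6\right)^{2} = -2 + \left(-6 + v^{2} - \frac{15 v}{4}\right)^{2}$)
$\frac{M{\left(-194 \right)}}{P{\left(C{\left(L \right)} \right)}} = \frac{\left(-2\right) \frac{1}{2 + 23 \sqrt{-194}}}{-2 + \frac{\left(24 - 4 \cdot 1^{2} + 15 \cdot 1\right)^{2}}{16}} = \frac{\left(-2\right) \frac{1}{2 + 23 i \sqrt{194}}}{-2 + \frac{\left(24 - 4 + 15\right)^{2}}{16}} = \frac{\left(-2\right) \frac{1}{2 + 23 i \sqrt{194}}}{-2 + \frac{35^{2}}{16}} = \frac{\left(-2\right) \frac{1}{2 + 23 i \sqrt{194}}}{-2 + \frac{1}{16} \cdot 1225} = \frac{\left(-2\right) \frac{1}{2 + 23 i \sqrt{194}}}{-2 + \frac{1225}{16}} = \frac{\left(-2\right) \frac{1}{2 + 23 i \sqrt{194}}}{\frac{1193}{16}} = - \frac{2}{2 + 23 i \sqrt{194}} \cdot \frac{16}{1193} = - \frac{32}{1193 \left(2 + 23 i \sqrt{194}\right)}$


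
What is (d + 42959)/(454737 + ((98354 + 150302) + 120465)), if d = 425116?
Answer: 468075/823858 ≈ 0.56815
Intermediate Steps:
(d + 42959)/(454737 + ((98354 + 150302) + 120465)) = (425116 + 42959)/(454737 + ((98354 + 150302) + 120465)) = 468075/(454737 + (248656 + 120465)) = 468075/(454737 + 369121) = 468075/823858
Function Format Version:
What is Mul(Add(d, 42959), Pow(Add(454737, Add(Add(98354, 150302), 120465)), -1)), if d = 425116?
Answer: Rational(468075, 823858) ≈ 0.56815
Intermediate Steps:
Mul(Add(d, 42959), Pow(Add(454737, Add(Add(98354, 150302), 120465)), -1)) = Mul(Add(425116, 42959), Pow(Add(454737, Add(Add(98354, 150302), 120465)), -1)) = Mul(468075, Pow(Add(454737, Add(248656, 120465)), -1)) = Mul(468075, Pow(Add(454737, 369121), -1)) = Mul(468075, Pow(823858, -1)) = Mul(468075, Rational(1, 823858)) = Rational(468075, 823858)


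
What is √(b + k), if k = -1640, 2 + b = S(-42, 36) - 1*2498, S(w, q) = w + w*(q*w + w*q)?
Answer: √122826 ≈ 350.47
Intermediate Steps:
S(w, q) = w + 2*q*w² (S(w, q) = w + w*(q*w + q*w) = w + w*(2*q*w) = w + 2*q*w²)
b = 124466 (b = -2 + (-42*(1 + 2*36*(-42)) - 1*2498) = -2 + (-42*(1 - 3024) - 2498) = -2 + (-42*(-3023) - 2498) = -2 + (126966 - 2498) = -2 + 124468 = 124466)
√(b + k) = √(124466 - 1640) = √122826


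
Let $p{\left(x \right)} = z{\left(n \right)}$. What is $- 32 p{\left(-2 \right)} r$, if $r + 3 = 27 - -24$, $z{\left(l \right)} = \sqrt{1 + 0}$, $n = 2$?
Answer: $-1536$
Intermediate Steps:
$z{\left(l \right)} = 1$ ($z{\left(l \right)} = \sqrt{1} = 1$)
$r = 48$ ($r = -3 + \left(27 - -24\right) = -3 + \left(27 + 24\right) = -3 + 51 = 48$)
$p{\left(x \right)} = 1$
$- 32 p{\left(-2 \right)} r = \left(-32\right) 1 \cdot 48 = \left(-32\right) 48 = -1536$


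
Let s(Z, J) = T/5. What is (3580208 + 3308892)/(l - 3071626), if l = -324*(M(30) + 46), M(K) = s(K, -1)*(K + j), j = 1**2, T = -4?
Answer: -17222750/7696237 ≈ -2.2378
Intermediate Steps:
s(Z, J) = -4/5
j = 1
M(K) = -4/5 - 4*K/5 (M(K) = -4*(K + 1)/5 = -4*(1 + K)/5 = -4/5 - 4*K/5)
l = -34344/5 (l = -324*((-4/5 - 4/5*30) + 46) = -324*((-4/5 - 24) + 46) = -324*(-124/5 + 46) = -324*106/5 = -34344/5 ≈ -6868.8)
(3580208 + 3308892)/(l - 3071626) = (3580208 + 3308892)/(-34344/5 - 3071626) = 6889100/(-15392474/5) = 6889100*(-5/15392474) = -17222750/7696237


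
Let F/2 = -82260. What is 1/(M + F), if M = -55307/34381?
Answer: -34381/5656417427 ≈ -6.0782e-6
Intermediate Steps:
F = -164520 (F = 2*(-82260) = -164520)
M = -55307/34381 (M = -55307*1/34381 = -55307/34381 ≈ -1.6087)
1/(M + F) = 1/(-55307/34381 - 164520) = 1/(-5656417427/34381) = -34381/5656417427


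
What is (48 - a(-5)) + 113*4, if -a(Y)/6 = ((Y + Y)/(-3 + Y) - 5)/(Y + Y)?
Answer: 2009/4 ≈ 502.25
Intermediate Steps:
a(Y) = -3*(-5 + 2*Y/(-3 + Y))/Y (a(Y) = -6*((Y + Y)/(-3 + Y) - 5)/(Y + Y) = -6*((2*Y)/(-3 + Y) - 5)/(2*Y) = -6*(2*Y/(-3 + Y) - 5)*1/(2*Y) = -6*(-5 + 2*Y/(-3 + Y))*1/(2*Y) = -3*(-5 + 2*Y/(-3 + Y))/Y)
(48 - a(-5)) + 113*4 = (48 - 9*(-5 - 5)/((-5)*(-3 - 5))) + 113*4 = (48 - 9*(-1)*(-10)/(5*(-8))) + 452 = (48 - 9*(-1)*(-1)*(-10)/(5*8)) + 452 = (48 - 1*(-9/4)) + 452 = (48 + 9/4) + 452 = 201/4 + 452 = 2009/4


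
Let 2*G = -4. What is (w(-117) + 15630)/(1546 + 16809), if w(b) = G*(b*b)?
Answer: -11748/18355 ≈ -0.64004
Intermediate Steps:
G = -2 (G = (1/2)*(-4) = -2)
w(b) = -2*b**2 (w(b) = -2*b*b = -2*b**2)
(w(-117) + 15630)/(1546 + 16809) = (-2*(-117)**2 + 15630)/(1546 + 16809) = (-2*13689 + 15630)/18355 = (-27378 + 15630)*(1/18355) = -11748*1/18355 = -11748/18355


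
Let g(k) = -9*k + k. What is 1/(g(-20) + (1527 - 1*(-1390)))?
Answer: 1/3077 ≈ 0.00032499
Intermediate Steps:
g(k) = -8*k
1/(g(-20) + (1527 - 1*(-1390))) = 1/(-8*(-20) + (1527 - 1*(-1390))) = 1/(160 + (1527 + 1390)) = 1/(160 + 2917) = 1/3077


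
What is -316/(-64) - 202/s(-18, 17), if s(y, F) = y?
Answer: 2327/144 ≈ 16.160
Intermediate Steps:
-316/(-64) - 202/s(-18, 17) = -316/(-64) - 202/(-18) = -316*(-1/64) - 202*(-1/18) = 79/16 + 101/9 = 2327/144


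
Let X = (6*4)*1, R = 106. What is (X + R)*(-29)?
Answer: -3770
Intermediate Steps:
X = 24 (X = 24*1 = 24)
(X + R)*(-29) = (24 + 106)*(-29) = 130*(-29) = -3770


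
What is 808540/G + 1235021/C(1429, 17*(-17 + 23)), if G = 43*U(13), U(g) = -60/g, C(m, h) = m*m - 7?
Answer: -357677897675/87807462 ≈ -4073.4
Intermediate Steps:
C(m, h) = -7 + m² (C(m, h) = m² - 7 = -7 + m²)
G = -2580/13 (G = 43*(-60/13) = -2580/13 ≈ -198.46)
808540/G + 1235021/C(1429, 17*(-17 + 23)) = 808540/(-2580/13) + 1235021/(-7 + 1429²) = 808540*(-13/2580) + 1235021/(-7 + 2042041) = -525551/129 + 1235021/2042034 = -357677897675/87807462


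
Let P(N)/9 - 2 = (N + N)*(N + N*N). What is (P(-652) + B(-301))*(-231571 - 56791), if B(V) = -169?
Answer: 1436437476537926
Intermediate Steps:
P(N) = 18 + 18*N*(N + N²) (P(N) = 18 + 9*((N + N)*(N + N*N)) = 18 + 9*((2*N)*(N + N²)) = 18 + 9*(2*N*(N + N²)) = 18 + 18*N*(N + N²))
(P(-652) + B(-301))*(-231571 - 56791) = ((18 + 18*(-652)² + 18*(-652)³) - 169)*(-231571 - 56791) = ((18 + 18*425104 + 18*(-277167808)) - 169)*(-288362) = ((18 + 7651872 - 4989020544) - 169)*(-288362) = (-4981368654 - 169)*(-288362) = -4981368823*(-288362) = 1436437476537926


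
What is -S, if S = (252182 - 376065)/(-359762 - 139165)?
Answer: -123883/498927 ≈ -0.24830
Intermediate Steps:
S = 123883/498927 (S = -123883/(-498927) = -123883*(-1/498927) = 123883/498927 ≈ 0.24830)
-S = -1*123883/498927 = -123883/498927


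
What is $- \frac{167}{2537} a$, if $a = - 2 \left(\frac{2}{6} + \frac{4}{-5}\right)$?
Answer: $- \frac{2338}{38055} \approx -0.061437$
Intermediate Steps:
$a = \frac{14}{15}$ ($a = - 2 \left(2 \cdot \frac{1}{6} + 4 \left(- \frac{1}{5}\right)\right) = - 2 \left(\frac{1}{3} - \frac{4}{5}\right) = \left(-2\right) \left(- \frac{7}{15}\right) = \frac{14}{15} \approx 0.93333$)
$- \frac{167}{2537} a = - \frac{167}{2537} \cdot \frac{14}{15} = \left(-167\right) \frac{1}{2537} \cdot \frac{14}{15} = \left(- \frac{167}{2537}\right) \frac{14}{15} = - \frac{2338}{38055}$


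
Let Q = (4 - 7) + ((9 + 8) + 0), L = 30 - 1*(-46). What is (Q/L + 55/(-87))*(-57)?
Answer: 1481/58 ≈ 25.534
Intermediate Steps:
L = 76 (L = 30 + 46 = 76)
Q = 14 (Q = -3 + (17 + 0) = -3 + 17 = 14)
(Q/L + 55/(-87))*(-57) = (14/76 + 55/(-87))*(-57) = (14*(1/76) + 55*(-1/87))*(-57) = (7/38 - 55/87)*(-57) = -1481/3306*(-57) = 1481/58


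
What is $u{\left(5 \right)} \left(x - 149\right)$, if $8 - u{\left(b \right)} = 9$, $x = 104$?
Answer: $45$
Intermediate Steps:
$u{\left(b \right)} = -1$ ($u{\left(b \right)} = 8 - 9 = -1$)
$u{\left(5 \right)} \left(x - 149\right) = - (104 - 149) = \left(-1\right) \left(-45\right) = 45$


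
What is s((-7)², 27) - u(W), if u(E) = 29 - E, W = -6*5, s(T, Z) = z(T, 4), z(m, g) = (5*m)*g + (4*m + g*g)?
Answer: 1133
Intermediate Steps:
z(m, g) = g² + 4*m + 5*g*m (z(m, g) = 5*g*m + (4*m + g²) = 5*g*m + (g² + 4*m) = g² + 4*m + 5*g*m)
s(T, Z) = 16 + 24*T (s(T, Z) = 4² + 4*T + 5*4*T = 16 + 4*T + 20*T = 16 + 24*T)
W = -30
s((-7)², 27) - u(W) = (16 + 24*(-7)²) - (29 - 1*(-30)) = (16 + 24*49) - (29 + 30) = (16 + 1176) - 1*59 = 1192 - 59 = 1133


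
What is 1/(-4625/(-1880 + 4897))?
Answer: -3017/4625 ≈ -0.65232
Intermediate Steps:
1/(-4625/(-1880 + 4897)) = 1/(-4625/3017) = -3017/4625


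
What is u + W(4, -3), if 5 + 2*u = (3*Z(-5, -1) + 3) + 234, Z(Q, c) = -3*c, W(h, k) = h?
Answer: 249/2 ≈ 124.50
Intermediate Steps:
u = 241/2 (u = -5/2 + ((3*(-3*(-1)) + 3) + 234)/2 = -5/2 + ((3*3 + 3) + 234)/2 = -5/2 + ((9 + 3) + 234)/2 = -5/2 + (12 + 234)/2 = -5/2 + (½)*246 = -5/2 + 123 = 241/2 ≈ 120.50)
u + W(4, -3) = 241/2 + 4 = 249/2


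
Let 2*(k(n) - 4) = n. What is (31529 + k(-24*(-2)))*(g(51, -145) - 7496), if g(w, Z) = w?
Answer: -234941865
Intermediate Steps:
k(n) = 4 + n/2
(31529 + k(-24*(-2)))*(g(51, -145) - 7496) = (31529 + (4 + (-24*(-2))/2))*(51 - 7496) = (31529 + (4 + (½)*48))*(-7445) = (31529 + (4 + 24))*(-7445) = (31529 + 28)*(-7445) = 31557*(-7445) = -234941865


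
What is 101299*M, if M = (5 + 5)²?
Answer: 10129900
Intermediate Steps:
M = 100 (M = 10² = 100)
101299*M = 101299*100 = 10129900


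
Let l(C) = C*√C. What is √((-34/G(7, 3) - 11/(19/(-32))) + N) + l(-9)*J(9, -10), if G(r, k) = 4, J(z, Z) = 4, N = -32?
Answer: I*(-4104 + √31730)/38 ≈ -103.31*I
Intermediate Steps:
l(C) = C^(3/2)
√((-34/G(7, 3) - 11/(19/(-32))) + N) + l(-9)*J(9, -10) = √((-34/4 - 11/(19/(-32))) - 32) + (-9)^(3/2)*4 = √((-34*¼ - 11/(19*(-1/32))) - 32) - 27*I*4 = √((-17/2 - 11/(-19/32)) - 32) - 108*I = √((-17/2 - 11*(-32/19)) - 32) - 108*I = √((-17/2 + 352/19) - 32) - 108*I = √(381/38 - 32) - 108*I = √(-835/38) - 108*I = I*√31730/38 - 108*I = -108*I + I*√31730/38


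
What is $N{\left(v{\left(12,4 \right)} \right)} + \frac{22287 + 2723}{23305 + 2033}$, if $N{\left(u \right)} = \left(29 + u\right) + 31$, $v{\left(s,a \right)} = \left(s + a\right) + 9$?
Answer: $\frac{26570}{309} \approx 85.987$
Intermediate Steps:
$v{\left(s,a \right)} = 9 + a + s$ ($v{\left(s,a \right)} = \left(a + s\right) + 9 = 9 + a + s$)
$N{\left(u \right)} = 60 + u$
$N{\left(v{\left(12,4 \right)} \right)} + \frac{22287 + 2723}{23305 + 2033} = \left(60 + \left(9 + 4 + 12\right)\right) + \frac{22287 + 2723}{23305 + 2033} = \left(60 + 25\right) + \frac{25010}{25338} = 85 + 25010 \cdot \frac{1}{25338} = 85 + \frac{305}{309} = \frac{26570}{309}$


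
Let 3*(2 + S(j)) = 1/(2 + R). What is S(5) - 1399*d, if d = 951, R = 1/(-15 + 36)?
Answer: -57209386/43 ≈ -1.3305e+6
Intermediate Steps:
R = 1/21 ≈ 0.047619
S(j) = -79/43 (S(j) = -2 + 1/(3*(2 + 1/21)) = -2 + 1/(3*(43/21)) = -2 + (⅓)*(21/43) = -2 + 7/43 = -79/43)
S(5) - 1399*d = -79/43 - 1399*951 = -79/43 - 1330449 = -57209386/43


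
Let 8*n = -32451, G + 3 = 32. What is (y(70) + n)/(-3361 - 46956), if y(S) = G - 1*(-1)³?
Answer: 32211/402536 ≈ 0.080020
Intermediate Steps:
G = 29 (G = -3 + 32 = 29)
n = -32451/8 (n = (⅛)*(-32451) = -32451/8 ≈ -4056.4)
y(S) = 30 (y(S) = 29 - 1*(-1)³ = 29 - 1*(-1) = 29 + 1 = 30)
(y(70) + n)/(-3361 - 46956) = (30 - 32451/8)/(-3361 - 46956) = -32211/8/(-50317) = -32211/8*(-1/50317) = 32211/402536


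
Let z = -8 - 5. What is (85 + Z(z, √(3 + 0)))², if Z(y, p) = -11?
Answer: 5476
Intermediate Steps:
z = -13
(85 + Z(z, √(3 + 0)))² = (85 - 11)² = 74² = 5476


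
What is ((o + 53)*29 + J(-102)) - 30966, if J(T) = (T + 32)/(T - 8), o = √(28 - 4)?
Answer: -323712/11 + 58*√6 ≈ -29286.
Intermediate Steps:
o = 2*√6 (o = √24 = 2*√6 ≈ 4.8990)
J(T) = (32 + T)/(-8 + T)
((o + 53)*29 + J(-102)) - 30966 = ((2*√6 + 53)*29 + (32 - 102)/(-8 - 102)) - 30966 = ((53 + 2*√6)*29 - 70/(-110)) - 30966 = ((1537 + 58*√6) - 1/110*(-70)) - 30966 = ((1537 + 58*√6) + 7/11) - 30966 = (16914/11 + 58*√6) - 30966 = -323712/11 + 58*√6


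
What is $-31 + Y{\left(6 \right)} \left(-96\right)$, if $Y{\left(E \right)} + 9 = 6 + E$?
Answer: $-319$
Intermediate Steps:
$Y{\left(E \right)} = -3 + E$ ($Y{\left(E \right)} = -9 + \left(6 + E\right) = -3 + E$)
$-31 + Y{\left(6 \right)} \left(-96\right) = -31 + \left(-3 + 6\right) \left(-96\right) = -31 + 3 \left(-96\right) = -31 - 288 = -319$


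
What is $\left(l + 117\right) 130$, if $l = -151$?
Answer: $-4420$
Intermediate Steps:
$\left(l + 117\right) 130 = \left(-151 + 117\right) 130 = \left(-34\right) 130 = -4420$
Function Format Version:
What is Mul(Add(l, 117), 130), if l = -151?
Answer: -4420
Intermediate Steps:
Mul(Add(l, 117), 130) = Mul(Add(-151, 117), 130) = Mul(-34, 130) = -4420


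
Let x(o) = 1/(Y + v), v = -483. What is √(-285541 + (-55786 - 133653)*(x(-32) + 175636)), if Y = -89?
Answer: 3*I*√302396116764027/286 ≈ 1.8241e+5*I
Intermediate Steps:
x(o) = -1/572 (x(o) = 1/(-89 - 483) = 1/(-572) = -1/572)
√(-285541 + (-55786 - 133653)*(x(-32) + 175636)) = √(-285541 + (-55786 - 133653)*(-1/572 + 175636)) = √(-285541 - 189439*100463791/572) = √(-285541 - 19031760103249/572) = √(-19031923432701/572) = 3*I*√302396116764027/286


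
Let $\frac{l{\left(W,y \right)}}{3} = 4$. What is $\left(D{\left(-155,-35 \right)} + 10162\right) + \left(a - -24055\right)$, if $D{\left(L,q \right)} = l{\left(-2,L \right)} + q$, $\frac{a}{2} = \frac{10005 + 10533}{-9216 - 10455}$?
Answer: $\frac{224196366}{6557} \approx 34192.0$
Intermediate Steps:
$a = - \frac{13692}{6557}$ ($a = 2 \frac{10005 + 10533}{-9216 - 10455} = 2 \frac{20538}{-19671} = 2 \cdot 20538 \left(- \frac{1}{19671}\right) = 2 \left(- \frac{6846}{6557}\right) = - \frac{13692}{6557} \approx -2.0882$)
$l{\left(W,y \right)} = 12$ ($l{\left(W,y \right)} = 3 \cdot 4 = 12$)
$D{\left(L,q \right)} = 12 + q$
$\left(D{\left(-155,-35 \right)} + 10162\right) + \left(a - -24055\right) = \left(\left(12 - 35\right) + 10162\right) - - \frac{157714943}{6557} = \left(-23 + 10162\right) + \left(- \frac{13692}{6557} + 24055\right) = 10139 + \frac{157714943}{6557} = \frac{224196366}{6557}$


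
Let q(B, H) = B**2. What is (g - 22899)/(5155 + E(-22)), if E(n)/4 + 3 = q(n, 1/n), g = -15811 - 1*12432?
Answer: -51142/7079 ≈ -7.2245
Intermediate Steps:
g = -28243 (g = -15811 - 12432 = -28243)
E(n) = -12 + 4*n**2
(g - 22899)/(5155 + E(-22)) = (-28243 - 22899)/(5155 + (-12 + 4*(-22)**2)) = -51142/(5155 + (-12 + 4*484)) = -51142/(5155 + (-12 + 1936)) = -51142/(5155 + 1924) = -51142/7079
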